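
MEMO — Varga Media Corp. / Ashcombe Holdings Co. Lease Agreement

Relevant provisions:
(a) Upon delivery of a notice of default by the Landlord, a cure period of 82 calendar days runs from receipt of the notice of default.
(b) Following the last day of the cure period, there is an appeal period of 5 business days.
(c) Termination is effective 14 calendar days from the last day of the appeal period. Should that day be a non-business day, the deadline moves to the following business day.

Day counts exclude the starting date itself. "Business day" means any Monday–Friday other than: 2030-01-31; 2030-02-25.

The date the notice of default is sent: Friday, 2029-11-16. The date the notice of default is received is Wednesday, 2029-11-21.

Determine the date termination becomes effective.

The last day of the cure period: 82 calendar days after 2029-11-21 is 2030-02-11.
From Monday, 2030-02-11, 5 business days (Feb 12, Feb 13, Feb 14, Feb 15, Feb 18, skipping weekends) brings us to Monday, 2030-02-18, which is the last day of the appeal period.
Adding 14 calendar days to 2030-02-18 gives 2030-03-04, which is the date termination becomes effective. 2030-03-04 is a Monday and is not a listed holiday, so no roll-forward applies.

2030-03-04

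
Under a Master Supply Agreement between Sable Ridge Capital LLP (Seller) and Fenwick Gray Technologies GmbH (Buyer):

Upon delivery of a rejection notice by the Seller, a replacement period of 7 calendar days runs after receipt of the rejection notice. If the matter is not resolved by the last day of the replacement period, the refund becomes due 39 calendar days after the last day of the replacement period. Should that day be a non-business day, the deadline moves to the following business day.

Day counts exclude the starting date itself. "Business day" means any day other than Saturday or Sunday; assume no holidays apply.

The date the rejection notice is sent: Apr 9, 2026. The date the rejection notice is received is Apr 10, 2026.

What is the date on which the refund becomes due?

The last day of the replacement period: Apr 10, 2026 + 7 days = Apr 17, 2026.
The date on which the refund becomes due: Apr 17, 2026 + 39 days = May 26, 2026. May 26, 2026 is a Tuesday, so no roll-forward applies.

May 26, 2026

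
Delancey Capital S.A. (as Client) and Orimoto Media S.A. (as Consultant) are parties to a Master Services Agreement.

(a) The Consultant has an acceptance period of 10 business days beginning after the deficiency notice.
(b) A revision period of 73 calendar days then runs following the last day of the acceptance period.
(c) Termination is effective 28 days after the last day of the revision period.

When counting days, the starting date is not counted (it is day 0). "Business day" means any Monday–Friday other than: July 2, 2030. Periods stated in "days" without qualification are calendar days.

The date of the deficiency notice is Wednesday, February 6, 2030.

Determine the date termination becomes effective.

The last day of the acceptance period: 10 business days after Wednesday, February 6, 2030, skipping weekends — Feb 7, Feb 8, Feb 11, Feb 12, Feb 13, Feb 14, Feb 15, Feb 18, Feb 19, Feb 20 — lands on Wednesday, February 20, 2030.
The last day of the revision period: 73 calendar days after February 20, 2030 is May 4, 2030.
The date termination becomes effective: 28 calendar days after May 4, 2030 is June 1, 2030.

June 1, 2030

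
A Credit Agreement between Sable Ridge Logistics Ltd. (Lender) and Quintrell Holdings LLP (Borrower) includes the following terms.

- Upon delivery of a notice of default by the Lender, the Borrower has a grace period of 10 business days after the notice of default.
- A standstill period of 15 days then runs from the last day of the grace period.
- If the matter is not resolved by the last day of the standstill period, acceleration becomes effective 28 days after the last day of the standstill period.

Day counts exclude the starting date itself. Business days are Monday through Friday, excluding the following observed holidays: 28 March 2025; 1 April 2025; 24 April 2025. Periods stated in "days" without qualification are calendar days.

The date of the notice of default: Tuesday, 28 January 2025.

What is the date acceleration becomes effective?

26 March 2025

From Tuesday, 28 January 2025, 10 business days (Jan 29, Jan 30, Jan 31, Feb 3, Feb 4, Feb 5, Feb 6, Feb 7, Feb 10, Feb 11, skipping weekends) brings us to Tuesday, 11 February 2025, which is the last day of the grace period.
The last day of the standstill period: 15 calendar days after 11 February 2025 is 26 February 2025.
Adding 28 calendar days to 26 February 2025 gives 26 March 2025, which is the date acceleration becomes effective.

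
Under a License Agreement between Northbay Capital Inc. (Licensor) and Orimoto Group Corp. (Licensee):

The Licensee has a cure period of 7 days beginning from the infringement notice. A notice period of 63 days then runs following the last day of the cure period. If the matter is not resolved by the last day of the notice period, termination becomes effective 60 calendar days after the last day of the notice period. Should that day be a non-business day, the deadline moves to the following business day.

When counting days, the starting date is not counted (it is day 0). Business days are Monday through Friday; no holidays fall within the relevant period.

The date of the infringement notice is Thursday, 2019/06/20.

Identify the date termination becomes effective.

2019/10/28

Adding 7 calendar days to 2019/06/20 gives 2019/06/27, which is the last day of the cure period.
The last day of the notice period: 63 calendar days after 2019/06/27 is 2019/08/29.
The date termination becomes effective: 60 calendar days after 2019/08/29 is 2019/10/28. 2019/10/28 is a Monday, so no roll-forward applies.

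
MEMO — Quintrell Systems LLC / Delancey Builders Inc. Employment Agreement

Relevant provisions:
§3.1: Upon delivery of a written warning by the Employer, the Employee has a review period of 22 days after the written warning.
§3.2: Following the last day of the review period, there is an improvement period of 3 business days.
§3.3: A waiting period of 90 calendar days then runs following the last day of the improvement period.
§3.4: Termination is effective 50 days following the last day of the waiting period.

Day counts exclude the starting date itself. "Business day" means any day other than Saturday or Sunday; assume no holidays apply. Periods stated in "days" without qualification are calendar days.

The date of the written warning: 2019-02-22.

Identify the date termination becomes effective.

2019-08-07

The last day of the review period: 2019-02-22 + 22 days = 2019-03-16.
The last day of the improvement period: 3 business days after Saturday, 2019-03-16, skipping weekends — Mar 18, Mar 19, Mar 20 — lands on Wednesday, 2019-03-20.
The last day of the waiting period: 90 calendar days after 2019-03-20 is 2019-06-18.
Adding 50 calendar days to 2019-06-18 gives 2019-08-07, which is the date termination becomes effective.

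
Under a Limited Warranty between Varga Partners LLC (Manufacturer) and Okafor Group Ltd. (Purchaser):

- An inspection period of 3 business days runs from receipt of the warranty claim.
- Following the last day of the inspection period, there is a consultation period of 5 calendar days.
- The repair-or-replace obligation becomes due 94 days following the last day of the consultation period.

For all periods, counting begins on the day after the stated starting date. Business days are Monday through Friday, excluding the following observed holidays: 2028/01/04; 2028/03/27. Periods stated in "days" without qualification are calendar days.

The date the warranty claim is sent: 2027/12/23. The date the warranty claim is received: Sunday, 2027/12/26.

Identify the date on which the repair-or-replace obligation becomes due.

From Sunday, 2027/12/26, 3 business days (Dec 27, Dec 28, Dec 29, skipping weekends) brings us to Wednesday, 2027/12/29, which is the last day of the inspection period.
The last day of the consultation period: 2027/12/29 + 5 days = 2028/01/03.
The date on which the repair-or-replace obligation becomes due: 94 calendar days after 2028/01/03 is 2028/04/06.

2028/04/06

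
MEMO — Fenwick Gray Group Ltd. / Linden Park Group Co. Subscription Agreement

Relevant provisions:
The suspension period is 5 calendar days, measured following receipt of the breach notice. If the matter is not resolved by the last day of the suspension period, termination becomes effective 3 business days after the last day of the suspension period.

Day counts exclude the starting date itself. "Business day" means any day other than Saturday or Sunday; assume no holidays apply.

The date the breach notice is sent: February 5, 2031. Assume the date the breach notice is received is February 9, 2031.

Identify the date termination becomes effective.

February 19, 2031

Adding 5 calendar days to February 9, 2031 gives February 14, 2031, which is the last day of the suspension period.
The date termination becomes effective: 3 business days after Friday, February 14, 2031, skipping weekends — Feb 17, Feb 18, Feb 19 — lands on Wednesday, February 19, 2031.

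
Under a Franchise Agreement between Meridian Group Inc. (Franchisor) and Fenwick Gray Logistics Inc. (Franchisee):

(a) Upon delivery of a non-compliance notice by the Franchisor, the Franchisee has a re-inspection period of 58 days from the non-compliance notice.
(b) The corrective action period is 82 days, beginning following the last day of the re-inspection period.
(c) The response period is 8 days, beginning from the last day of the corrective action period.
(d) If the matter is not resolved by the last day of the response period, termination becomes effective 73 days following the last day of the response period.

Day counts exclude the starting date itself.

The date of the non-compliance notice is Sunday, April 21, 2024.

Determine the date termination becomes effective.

November 28, 2024

Adding 58 calendar days to April 21, 2024 gives June 18, 2024, which is the last day of the re-inspection period.
The last day of the corrective action period: 82 calendar days after June 18, 2024 is September 8, 2024.
The last day of the response period: 8 calendar days after September 8, 2024 is September 16, 2024.
Adding 73 calendar days to September 16, 2024 gives November 28, 2024, which is the date termination becomes effective.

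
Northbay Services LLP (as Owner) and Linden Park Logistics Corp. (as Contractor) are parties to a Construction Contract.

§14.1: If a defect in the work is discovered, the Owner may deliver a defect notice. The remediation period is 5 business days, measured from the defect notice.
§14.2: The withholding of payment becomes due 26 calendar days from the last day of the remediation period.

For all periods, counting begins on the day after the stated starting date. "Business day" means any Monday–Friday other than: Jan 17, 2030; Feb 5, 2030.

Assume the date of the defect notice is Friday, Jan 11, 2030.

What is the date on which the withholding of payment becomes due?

Feb 16, 2030

The last day of the remediation period: counting 5 business days from Friday, Jan 11, 2030 (Jan 14, Jan 15, Jan 16, Jan 18, Jan 21, skipping weekends and the listed holiday on Jan 17) reaches Monday, Jan 21, 2030.
Adding 26 calendar days to Jan 21, 2030 gives Feb 16, 2030, which is the date on which the withholding of payment becomes due.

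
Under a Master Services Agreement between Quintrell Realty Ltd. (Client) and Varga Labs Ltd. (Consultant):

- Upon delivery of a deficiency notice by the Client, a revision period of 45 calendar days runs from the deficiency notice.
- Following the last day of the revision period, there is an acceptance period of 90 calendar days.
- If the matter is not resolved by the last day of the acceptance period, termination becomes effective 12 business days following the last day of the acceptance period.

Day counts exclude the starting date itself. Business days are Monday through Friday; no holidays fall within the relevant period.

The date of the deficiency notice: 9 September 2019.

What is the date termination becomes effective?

7 February 2020

The last day of the revision period: 45 calendar days after 9 September 2019 is 24 October 2019.
The last day of the acceptance period: 24 October 2019 + 90 days = 22 January 2020.
The date termination becomes effective: counting 12 business days from Wednesday, 22 January 2020 (Jan 23, Jan 24, Jan 27, Jan 28, …, Feb 5, Feb 6, Feb 7, skipping weekends) reaches Friday, 7 February 2020.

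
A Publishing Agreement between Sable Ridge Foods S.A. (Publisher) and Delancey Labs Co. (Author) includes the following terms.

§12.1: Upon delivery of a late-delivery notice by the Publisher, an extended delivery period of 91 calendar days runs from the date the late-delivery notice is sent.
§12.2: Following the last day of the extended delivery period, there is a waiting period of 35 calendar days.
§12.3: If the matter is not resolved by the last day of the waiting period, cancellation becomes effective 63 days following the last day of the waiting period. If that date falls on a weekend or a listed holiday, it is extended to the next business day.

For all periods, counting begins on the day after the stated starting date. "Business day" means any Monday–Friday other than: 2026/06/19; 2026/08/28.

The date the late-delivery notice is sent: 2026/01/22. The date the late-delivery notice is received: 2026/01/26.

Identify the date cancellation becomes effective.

2026/07/30

Adding 91 calendar days to 2026/01/22 gives 2026/04/23, which is the last day of the extended delivery period.
Adding 35 calendar days to 2026/04/23 gives 2026/05/28, which is the last day of the waiting period.
The date cancellation becomes effective: 63 calendar days after 2026/05/28 is 2026/07/30. 2026/07/30 is a Thursday and is not a listed holiday, so no roll-forward applies.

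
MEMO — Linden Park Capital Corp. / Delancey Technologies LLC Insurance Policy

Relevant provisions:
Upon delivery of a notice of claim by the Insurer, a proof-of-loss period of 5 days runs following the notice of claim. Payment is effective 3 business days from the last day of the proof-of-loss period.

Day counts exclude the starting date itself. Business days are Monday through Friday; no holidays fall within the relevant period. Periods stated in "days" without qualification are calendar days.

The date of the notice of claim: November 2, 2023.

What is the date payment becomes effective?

Adding 5 calendar days to November 2, 2023 gives November 7, 2023, which is the last day of the proof-of-loss period.
The date payment becomes effective: counting 3 business days from Tuesday, November 7, 2023 (Nov 8, Nov 9, Nov 10, skipping weekends) reaches Friday, November 10, 2023.

November 10, 2023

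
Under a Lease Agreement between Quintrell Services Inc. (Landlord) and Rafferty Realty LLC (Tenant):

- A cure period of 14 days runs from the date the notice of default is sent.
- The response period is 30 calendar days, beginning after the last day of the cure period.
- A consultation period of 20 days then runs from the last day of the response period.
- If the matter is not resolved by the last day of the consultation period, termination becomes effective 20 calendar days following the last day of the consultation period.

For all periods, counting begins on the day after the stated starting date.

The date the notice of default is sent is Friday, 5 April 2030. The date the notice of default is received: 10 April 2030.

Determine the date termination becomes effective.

The last day of the cure period: 5 April 2030 + 14 days = 19 April 2030.
The last day of the response period: 30 calendar days after 19 April 2030 is 19 May 2030.
The last day of the consultation period: 20 calendar days after 19 May 2030 is 8 June 2030.
Adding 20 calendar days to 8 June 2030 gives 28 June 2030, which is the date termination becomes effective.

28 June 2030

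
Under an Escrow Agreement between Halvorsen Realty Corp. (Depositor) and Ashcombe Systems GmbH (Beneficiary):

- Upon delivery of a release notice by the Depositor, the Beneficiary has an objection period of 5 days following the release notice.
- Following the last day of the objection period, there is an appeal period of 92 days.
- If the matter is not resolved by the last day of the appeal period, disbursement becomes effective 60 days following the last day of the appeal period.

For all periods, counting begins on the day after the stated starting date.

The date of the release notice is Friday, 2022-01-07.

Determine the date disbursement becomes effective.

2022-06-13

The last day of the objection period: 2022-01-07 + 5 days = 2022-01-12.
The last day of the appeal period: 92 calendar days after 2022-01-12 is 2022-04-14.
The date disbursement becomes effective: 60 calendar days after 2022-04-14 is 2022-06-13.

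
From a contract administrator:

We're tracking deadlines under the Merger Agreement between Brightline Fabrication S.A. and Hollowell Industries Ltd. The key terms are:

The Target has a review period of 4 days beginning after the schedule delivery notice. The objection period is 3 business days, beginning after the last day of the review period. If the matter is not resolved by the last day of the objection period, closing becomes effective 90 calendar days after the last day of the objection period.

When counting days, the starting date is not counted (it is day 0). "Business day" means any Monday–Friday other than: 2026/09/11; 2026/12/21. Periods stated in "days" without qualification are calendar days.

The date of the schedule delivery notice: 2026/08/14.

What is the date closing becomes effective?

The last day of the review period: 2026/08/14 + 4 days = 2026/08/18.
The last day of the objection period: 3 business days after Tuesday, 2026/08/18, skipping weekends — Aug 19, Aug 20, Aug 21 — lands on Friday, 2026/08/21.
The date closing becomes effective: 2026/08/21 + 90 days = 2026/11/19.

2026/11/19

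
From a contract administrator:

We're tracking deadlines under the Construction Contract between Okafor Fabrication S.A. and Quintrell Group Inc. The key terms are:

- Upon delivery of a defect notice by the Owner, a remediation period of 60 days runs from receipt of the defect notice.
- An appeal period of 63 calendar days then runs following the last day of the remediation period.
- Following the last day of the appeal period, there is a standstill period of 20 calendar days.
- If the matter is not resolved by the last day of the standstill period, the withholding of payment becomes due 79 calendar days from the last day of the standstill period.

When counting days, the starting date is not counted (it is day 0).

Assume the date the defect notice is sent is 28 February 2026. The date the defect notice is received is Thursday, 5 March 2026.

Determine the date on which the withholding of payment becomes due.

13 October 2026

The last day of the remediation period: 5 March 2026 + 60 days = 4 May 2026.
The last day of the appeal period: 63 calendar days after 4 May 2026 is 6 July 2026.
Adding 20 calendar days to 6 July 2026 gives 26 July 2026, which is the last day of the standstill period.
Adding 79 calendar days to 26 July 2026 gives 13 October 2026, which is the date on which the withholding of payment becomes due.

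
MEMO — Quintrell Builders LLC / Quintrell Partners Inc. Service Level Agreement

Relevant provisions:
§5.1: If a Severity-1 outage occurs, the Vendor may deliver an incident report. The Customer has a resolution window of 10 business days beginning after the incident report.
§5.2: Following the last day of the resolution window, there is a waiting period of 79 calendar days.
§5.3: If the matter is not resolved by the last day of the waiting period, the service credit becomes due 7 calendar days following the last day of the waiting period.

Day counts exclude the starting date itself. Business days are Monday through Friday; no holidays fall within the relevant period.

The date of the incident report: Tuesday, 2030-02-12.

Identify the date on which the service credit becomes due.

2030-05-23

From Tuesday, 2030-02-12, 10 business days (Feb 13, Feb 14, Feb 15, Feb 18, Feb 19, Feb 20, Feb 21, Feb 22, Feb 25, Feb 26, skipping weekends) brings us to Tuesday, 2030-02-26, which is the last day of the resolution window.
The last day of the waiting period: 2030-02-26 + 79 days = 2030-05-16.
The date on which the service credit becomes due: 7 calendar days after 2030-05-16 is 2030-05-23.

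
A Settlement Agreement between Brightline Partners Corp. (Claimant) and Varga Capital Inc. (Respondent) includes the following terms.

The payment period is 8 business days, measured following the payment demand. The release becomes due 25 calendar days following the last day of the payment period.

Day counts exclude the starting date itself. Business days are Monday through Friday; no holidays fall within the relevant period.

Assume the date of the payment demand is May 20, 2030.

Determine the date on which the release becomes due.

The last day of the payment period: 8 business days after Monday, May 20, 2030, skipping weekends — May 21, May 22, May 23, May 24, May 27, May 28, May 29, May 30 — lands on Thursday, May 30, 2030.
The date on which the release becomes due: May 30, 2030 + 25 days = June 24, 2030.

June 24, 2030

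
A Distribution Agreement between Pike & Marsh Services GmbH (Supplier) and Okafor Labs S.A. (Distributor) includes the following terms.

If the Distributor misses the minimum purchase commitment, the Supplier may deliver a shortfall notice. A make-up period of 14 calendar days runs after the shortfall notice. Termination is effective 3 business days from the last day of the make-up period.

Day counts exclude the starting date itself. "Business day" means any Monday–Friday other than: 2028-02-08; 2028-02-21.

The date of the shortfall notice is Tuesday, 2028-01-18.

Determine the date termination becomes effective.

Adding 14 calendar days to 2028-01-18 gives 2028-02-01, which is the last day of the make-up period.
The date termination becomes effective: counting 3 business days from Tuesday, 2028-02-01 (Feb 2, Feb 3, Feb 4, skipping weekends) reaches Friday, 2028-02-04.

2028-02-04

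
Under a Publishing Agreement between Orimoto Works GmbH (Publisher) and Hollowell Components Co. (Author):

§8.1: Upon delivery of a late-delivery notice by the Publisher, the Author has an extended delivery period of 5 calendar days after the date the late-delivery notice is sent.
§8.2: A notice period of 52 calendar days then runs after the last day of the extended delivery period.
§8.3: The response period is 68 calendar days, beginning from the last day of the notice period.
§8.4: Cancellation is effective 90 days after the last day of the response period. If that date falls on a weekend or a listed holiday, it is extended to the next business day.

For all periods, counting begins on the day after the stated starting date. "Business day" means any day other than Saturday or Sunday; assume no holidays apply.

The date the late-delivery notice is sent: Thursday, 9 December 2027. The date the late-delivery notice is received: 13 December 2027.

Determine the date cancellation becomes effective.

11 July 2028

The last day of the extended delivery period: 5 calendar days after 9 December 2027 is 14 December 2027.
The last day of the notice period: 14 December 2027 + 52 days = 4 February 2028.
The last day of the response period: 68 calendar days after 4 February 2028 is 12 April 2028.
The date cancellation becomes effective: 90 calendar days after 12 April 2028 is 11 July 2028. 11 July 2028 is a Tuesday, so no roll-forward applies.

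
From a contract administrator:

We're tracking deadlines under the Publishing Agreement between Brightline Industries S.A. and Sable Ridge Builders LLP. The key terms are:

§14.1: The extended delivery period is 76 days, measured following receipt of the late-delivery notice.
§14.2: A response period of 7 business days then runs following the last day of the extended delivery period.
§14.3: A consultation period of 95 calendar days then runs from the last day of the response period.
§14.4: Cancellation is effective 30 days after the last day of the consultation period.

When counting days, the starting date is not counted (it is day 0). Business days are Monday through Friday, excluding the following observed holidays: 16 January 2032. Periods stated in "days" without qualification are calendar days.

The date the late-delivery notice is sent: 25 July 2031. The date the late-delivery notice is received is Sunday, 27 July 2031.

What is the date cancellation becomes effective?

23 February 2032

The last day of the extended delivery period: 76 calendar days after 27 July 2031 is 11 October 2031.
The last day of the response period: 7 business days after Saturday, 11 October 2031, skipping weekends — Oct 13, Oct 14, Oct 15, Oct 16, Oct 17, Oct 20, Oct 21 — lands on Tuesday, 21 October 2031.
Adding 95 calendar days to 21 October 2031 gives 24 January 2032, which is the last day of the consultation period.
The date cancellation becomes effective: 24 January 2032 + 30 days = 23 February 2032.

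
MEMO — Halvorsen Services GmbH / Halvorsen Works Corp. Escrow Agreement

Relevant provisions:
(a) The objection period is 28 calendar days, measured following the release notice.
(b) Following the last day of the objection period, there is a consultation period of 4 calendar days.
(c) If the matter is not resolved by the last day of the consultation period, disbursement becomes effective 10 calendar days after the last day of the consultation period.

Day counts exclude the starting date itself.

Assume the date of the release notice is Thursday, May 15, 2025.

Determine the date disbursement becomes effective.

Adding 28 calendar days to May 15, 2025 gives June 12, 2025, which is the last day of the objection period.
The last day of the consultation period: 4 calendar days after June 12, 2025 is June 16, 2025.
Adding 10 calendar days to June 16, 2025 gives June 26, 2025, which is the date disbursement becomes effective.

June 26, 2025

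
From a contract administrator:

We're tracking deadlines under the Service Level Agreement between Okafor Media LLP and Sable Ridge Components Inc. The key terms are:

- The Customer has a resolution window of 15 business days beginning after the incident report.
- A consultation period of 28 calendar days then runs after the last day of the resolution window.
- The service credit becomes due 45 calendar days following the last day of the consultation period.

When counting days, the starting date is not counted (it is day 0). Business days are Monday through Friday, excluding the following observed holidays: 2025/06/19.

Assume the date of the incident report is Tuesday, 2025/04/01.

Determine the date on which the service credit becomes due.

2025/07/04

The last day of the resolution window: counting 15 business days from Tuesday, 2025/04/01 (Apr 2, Apr 3, Apr 4, Apr 7, …, Apr 18, Apr 21, Apr 22, skipping weekends) reaches Tuesday, 2025/04/22.
The last day of the consultation period: 28 calendar days after 2025/04/22 is 2025/05/20.
The date on which the service credit becomes due: 2025/05/20 + 45 days = 2025/07/04.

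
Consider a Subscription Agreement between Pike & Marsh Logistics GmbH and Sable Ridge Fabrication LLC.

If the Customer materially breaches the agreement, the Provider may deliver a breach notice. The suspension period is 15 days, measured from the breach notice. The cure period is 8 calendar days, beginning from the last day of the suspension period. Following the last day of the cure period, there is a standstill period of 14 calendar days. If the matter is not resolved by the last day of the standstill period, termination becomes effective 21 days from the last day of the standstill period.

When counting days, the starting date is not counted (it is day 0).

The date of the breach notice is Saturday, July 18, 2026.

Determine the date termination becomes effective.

September 14, 2026

Adding 15 calendar days to July 18, 2026 gives August 2, 2026, which is the last day of the suspension period.
The last day of the cure period: August 2, 2026 + 8 days = August 10, 2026.
The last day of the standstill period: 14 calendar days after August 10, 2026 is August 24, 2026.
The date termination becomes effective: 21 calendar days after August 24, 2026 is September 14, 2026.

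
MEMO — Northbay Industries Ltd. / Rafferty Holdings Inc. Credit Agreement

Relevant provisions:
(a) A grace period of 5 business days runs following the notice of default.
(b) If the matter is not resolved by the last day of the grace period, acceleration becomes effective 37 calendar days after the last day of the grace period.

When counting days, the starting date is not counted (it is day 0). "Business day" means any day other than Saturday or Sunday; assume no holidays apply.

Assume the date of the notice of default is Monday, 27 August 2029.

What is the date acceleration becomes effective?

10 October 2029

From Monday, 27 August 2029, 5 business days (Aug 28, Aug 29, Aug 30, Aug 31, Sep 3, skipping weekends) brings us to Monday, 3 September 2029, which is the last day of the grace period.
Adding 37 calendar days to 3 September 2029 gives 10 October 2029, which is the date acceleration becomes effective.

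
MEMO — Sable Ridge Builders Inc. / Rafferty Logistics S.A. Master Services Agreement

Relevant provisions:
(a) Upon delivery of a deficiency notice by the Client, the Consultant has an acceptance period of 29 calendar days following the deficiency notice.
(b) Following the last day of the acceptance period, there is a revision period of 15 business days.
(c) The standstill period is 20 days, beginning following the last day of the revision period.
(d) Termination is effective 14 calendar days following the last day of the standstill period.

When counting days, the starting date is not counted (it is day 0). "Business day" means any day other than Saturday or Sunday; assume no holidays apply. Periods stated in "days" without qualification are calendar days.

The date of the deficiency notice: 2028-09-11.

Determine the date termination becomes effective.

The last day of the acceptance period: 2028-09-11 + 29 days = 2028-10-10.
From Tuesday, 2028-10-10, 15 business days (Oct 11, Oct 12, Oct 13, Oct 16, …, Oct 27, Oct 30, Oct 31, skipping weekends) brings us to Tuesday, 2028-10-31, which is the last day of the revision period.
The last day of the standstill period: 2028-10-31 + 20 days = 2028-11-20.
The date termination becomes effective: 14 calendar days after 2028-11-20 is 2028-12-04.

2028-12-04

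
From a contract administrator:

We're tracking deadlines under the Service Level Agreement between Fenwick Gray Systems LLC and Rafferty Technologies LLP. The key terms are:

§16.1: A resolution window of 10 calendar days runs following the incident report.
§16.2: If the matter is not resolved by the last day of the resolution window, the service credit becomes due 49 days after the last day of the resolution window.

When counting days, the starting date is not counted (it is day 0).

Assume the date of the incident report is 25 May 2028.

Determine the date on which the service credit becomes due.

23 July 2028

Adding 10 calendar days to 25 May 2028 gives 4 June 2028, which is the last day of the resolution window.
The date on which the service credit becomes due: 4 June 2028 + 49 days = 23 July 2028.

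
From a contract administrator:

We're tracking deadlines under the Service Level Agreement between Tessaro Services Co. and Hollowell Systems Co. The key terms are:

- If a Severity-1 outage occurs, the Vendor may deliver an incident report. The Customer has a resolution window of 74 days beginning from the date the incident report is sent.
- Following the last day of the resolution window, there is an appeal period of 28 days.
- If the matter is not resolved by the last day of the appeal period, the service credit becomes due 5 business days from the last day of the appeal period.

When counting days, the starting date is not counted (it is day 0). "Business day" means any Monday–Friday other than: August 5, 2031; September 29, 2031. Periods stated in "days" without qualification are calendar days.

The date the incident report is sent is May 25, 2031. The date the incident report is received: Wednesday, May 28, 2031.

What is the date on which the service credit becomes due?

September 11, 2031

The last day of the resolution window: May 25, 2031 + 74 days = August 7, 2031.
The last day of the appeal period: August 7, 2031 + 28 days = September 4, 2031.
The date on which the service credit becomes due: 5 business days after Thursday, September 4, 2031, skipping weekends — Sep 5, Sep 8, Sep 9, Sep 10, Sep 11 — lands on Thursday, September 11, 2031.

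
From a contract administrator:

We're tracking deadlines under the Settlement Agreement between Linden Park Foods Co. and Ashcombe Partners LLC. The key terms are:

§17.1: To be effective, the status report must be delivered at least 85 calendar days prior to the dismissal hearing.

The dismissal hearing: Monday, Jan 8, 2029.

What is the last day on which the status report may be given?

Jan 8, 2029 minus 85 days is Oct 15, 2028.

Oct 15, 2028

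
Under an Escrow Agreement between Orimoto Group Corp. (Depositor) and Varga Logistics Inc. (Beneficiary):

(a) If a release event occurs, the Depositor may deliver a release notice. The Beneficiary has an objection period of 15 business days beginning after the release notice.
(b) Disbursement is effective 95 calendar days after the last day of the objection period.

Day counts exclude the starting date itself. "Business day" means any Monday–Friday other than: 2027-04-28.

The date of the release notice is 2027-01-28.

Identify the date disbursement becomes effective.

2027-05-24

The last day of the objection period: counting 15 business days from Thursday, 2027-01-28 (Jan 29, Feb 1, Feb 2, Feb 3, …, Feb 16, Feb 17, Feb 18, skipping weekends) reaches Thursday, 2027-02-18.
The date disbursement becomes effective: 95 calendar days after 2027-02-18 is 2027-05-24.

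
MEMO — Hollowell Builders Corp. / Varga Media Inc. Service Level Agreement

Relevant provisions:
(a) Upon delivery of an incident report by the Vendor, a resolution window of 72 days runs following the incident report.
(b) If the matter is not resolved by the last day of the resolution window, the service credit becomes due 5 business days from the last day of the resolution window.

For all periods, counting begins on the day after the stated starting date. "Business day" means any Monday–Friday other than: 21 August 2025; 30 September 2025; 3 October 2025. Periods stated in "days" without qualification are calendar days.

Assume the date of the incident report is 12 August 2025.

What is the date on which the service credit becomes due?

The last day of the resolution window: 72 calendar days after 12 August 2025 is 23 October 2025.
The date on which the service credit becomes due: counting 5 business days from Thursday, 23 October 2025 (Oct 24, Oct 27, Oct 28, Oct 29, Oct 30, skipping weekends) reaches Thursday, 30 October 2025.

30 October 2025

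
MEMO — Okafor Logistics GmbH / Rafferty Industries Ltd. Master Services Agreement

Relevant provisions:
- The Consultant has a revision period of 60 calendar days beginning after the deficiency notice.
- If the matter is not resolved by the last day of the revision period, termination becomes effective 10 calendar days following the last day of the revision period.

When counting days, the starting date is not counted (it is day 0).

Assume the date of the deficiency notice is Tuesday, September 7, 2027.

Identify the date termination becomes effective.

November 16, 2027

The last day of the revision period: September 7, 2027 + 60 days = November 6, 2027.
The date termination becomes effective: 10 calendar days after November 6, 2027 is November 16, 2027.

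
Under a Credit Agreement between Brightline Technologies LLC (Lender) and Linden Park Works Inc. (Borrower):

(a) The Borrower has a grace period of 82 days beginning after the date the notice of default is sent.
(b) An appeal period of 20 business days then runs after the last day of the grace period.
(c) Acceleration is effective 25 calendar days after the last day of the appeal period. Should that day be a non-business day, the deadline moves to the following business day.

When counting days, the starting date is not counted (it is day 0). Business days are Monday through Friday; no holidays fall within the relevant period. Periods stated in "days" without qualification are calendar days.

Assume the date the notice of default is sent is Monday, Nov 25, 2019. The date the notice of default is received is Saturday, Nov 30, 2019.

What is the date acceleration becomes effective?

Adding 82 calendar days to Nov 25, 2019 gives Feb 15, 2020, which is the last day of the grace period.
The last day of the appeal period: counting 20 business days from Saturday, Feb 15, 2020 (Feb 17, Feb 18, Feb 19, Feb 20, …, Mar 11, Mar 12, Mar 13, skipping weekends) reaches Friday, Mar 13, 2020.
Adding 25 calendar days to Mar 13, 2020 gives Apr 7, 2020, which is the date acceleration becomes effective. Apr 7, 2020 is a Tuesday, so no roll-forward applies.

Apr 7, 2020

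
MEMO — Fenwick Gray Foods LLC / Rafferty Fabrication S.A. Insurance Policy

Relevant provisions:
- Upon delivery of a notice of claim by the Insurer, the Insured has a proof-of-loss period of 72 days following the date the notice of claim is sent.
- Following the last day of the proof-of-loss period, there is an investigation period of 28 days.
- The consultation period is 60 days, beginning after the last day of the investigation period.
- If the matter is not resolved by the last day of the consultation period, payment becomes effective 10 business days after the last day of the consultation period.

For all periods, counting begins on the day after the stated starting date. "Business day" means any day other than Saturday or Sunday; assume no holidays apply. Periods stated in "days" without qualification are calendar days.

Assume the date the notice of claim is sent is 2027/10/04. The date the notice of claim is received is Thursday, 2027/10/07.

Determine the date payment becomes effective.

Adding 72 calendar days to 2027/10/04 gives 2027/12/15, which is the last day of the proof-of-loss period.
Adding 28 calendar days to 2027/12/15 gives 2028/01/12, which is the last day of the investigation period.
The last day of the consultation period: 60 calendar days after 2028/01/12 is 2028/03/12.
From Sunday, 2028/03/12, 10 business days (Mar 13, Mar 14, Mar 15, Mar 16, Mar 17, Mar 20, Mar 21, Mar 22, Mar 23, Mar 24, skipping weekends) brings us to Friday, 2028/03/24, which is the date payment becomes effective.

2028/03/24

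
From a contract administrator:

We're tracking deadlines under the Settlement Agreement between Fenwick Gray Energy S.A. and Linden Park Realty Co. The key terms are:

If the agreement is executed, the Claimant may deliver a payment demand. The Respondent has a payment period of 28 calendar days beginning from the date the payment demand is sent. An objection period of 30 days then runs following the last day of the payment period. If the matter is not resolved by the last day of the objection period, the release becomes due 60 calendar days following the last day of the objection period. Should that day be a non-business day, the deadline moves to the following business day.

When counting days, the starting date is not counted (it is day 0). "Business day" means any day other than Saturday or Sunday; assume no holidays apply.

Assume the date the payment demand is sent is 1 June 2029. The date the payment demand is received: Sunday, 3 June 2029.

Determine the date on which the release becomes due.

The last day of the payment period: 1 June 2029 + 28 days = 29 June 2029.
The last day of the objection period: 29 June 2029 + 30 days = 29 July 2029.
The date on which the release becomes due: 29 July 2029 + 60 days = 27 September 2029. 27 September 2029 is a Thursday, so no roll-forward applies.

27 September 2029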